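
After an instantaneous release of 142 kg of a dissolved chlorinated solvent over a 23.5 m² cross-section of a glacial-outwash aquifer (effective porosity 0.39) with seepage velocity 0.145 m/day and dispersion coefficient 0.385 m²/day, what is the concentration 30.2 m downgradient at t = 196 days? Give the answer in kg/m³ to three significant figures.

For an instantaneous plane source, C(x,t) = M/(n_e·A·√(4πDt)) · exp(−(x−vt)²/(4Dt)), with n_e·A the pore (flow) area.
Plume center vt = 0.145 × 196 = 28.42 m, so the well at 30.2 m is 1.78 m downgradient of the peak.
√(4πDt) = 30.79 m, giving peak height M/(n_e·A·√(4πDt)) = 142/(0.39 × 23.5 × 30.79) = 0.5032 kg/m³.
(x−vt)²/(4Dt) = (1.78)²/(4 × 0.385 × 196) = 0.01050; exp(−0.01050) = 0.9896.
C = 0.5032 × 0.9896 = 0.498 kg/m³.

0.498 kg/m³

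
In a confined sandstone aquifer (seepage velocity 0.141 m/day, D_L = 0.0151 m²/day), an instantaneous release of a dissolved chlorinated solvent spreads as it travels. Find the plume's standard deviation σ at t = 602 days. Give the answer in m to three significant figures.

Dispersive spreading gives a Gaussian with σ² = 2Dt; advection only shifts the center.
σ = √(2 × 0.0151 × 602) = 4.26 m.

4.26 m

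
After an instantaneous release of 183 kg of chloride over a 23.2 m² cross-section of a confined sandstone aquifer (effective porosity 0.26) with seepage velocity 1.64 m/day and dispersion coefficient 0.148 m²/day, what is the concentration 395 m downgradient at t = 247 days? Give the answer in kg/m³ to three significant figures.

For an instantaneous plane source, C(x,t) = M/(n_e·A·√(4πDt)) · exp(−(x−vt)²/(4Dt)), with n_e·A the pore (flow) area.
Plume center vt = 1.64 × 247 = 405.08 m, so the well at 395 m is 10.08 m upgradient of the peak.
√(4πDt) = 21.43 m, giving peak height M/(n_e·A·√(4πDt)) = 183/(0.26 × 23.2 × 21.43) = 1.416 kg/m³.
(x−vt)²/(4Dt) = (-10.08)²/(4 × 0.148 × 247) = 0.6949; exp(−0.6949) = 0.4991.
C = 1.416 × 0.4991 = 0.707 kg/m³.

0.707 kg/m³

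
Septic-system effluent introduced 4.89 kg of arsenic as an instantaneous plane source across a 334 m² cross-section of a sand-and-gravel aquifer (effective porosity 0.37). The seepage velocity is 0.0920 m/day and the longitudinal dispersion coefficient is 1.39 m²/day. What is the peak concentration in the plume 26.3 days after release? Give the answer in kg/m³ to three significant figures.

The peak of an instantaneous 1D plume sits at x = vt; there the Gaussian factor is 1 and C_max = M/(n_e·A·√(4πDt)), where n_e·A is the pore area the mass is dissolved in.
√(4πDt) = √(4π × 1.39 × 26.3) = 21.43 m, so C_max = 4.89/(0.37 × 334 × 21.43) = 0.00185 kg/m³.

0.00185 kg/m³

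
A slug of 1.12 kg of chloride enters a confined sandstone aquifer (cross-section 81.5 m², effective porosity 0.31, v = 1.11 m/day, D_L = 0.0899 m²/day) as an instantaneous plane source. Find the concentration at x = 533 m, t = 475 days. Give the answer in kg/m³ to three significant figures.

For an instantaneous plane source, C(x,t) = M/(n_e·A·√(4πDt)) · exp(−(x−vt)²/(4Dt)), with n_e·A the pore (flow) area.
Plume center vt = 1.11 × 475 = 527.25 m, so the well at 533 m is 5.75 m downgradient of the peak.
√(4πDt) = 23.16 m, giving peak height M/(n_e·A·√(4πDt)) = 1.12/(0.31 × 81.5 × 23.16) = 0.001914 kg/m³.
(x−vt)²/(4Dt) = (5.75)²/(4 × 0.0899 × 475) = 0.1936; exp(−0.1936) = 0.8240.
C = 0.001914 × 0.8240 = 0.00158 kg/m³.

0.00158 kg/m³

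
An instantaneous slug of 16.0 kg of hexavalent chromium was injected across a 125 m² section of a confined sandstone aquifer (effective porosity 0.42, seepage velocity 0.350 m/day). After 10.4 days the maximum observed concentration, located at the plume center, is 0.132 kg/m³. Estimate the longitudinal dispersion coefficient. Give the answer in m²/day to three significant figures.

At the plume center C_max = M/(n_e·A·√(4πDt)), so D = M²/(4πt·(n_e·A·C_max)²).
n_e·A·C_max = 0.42 × 125 × 0.132 = 6.930 kg/m.
D = 16.0²/(4π × 10.4 × 6.930²) = 0.0408 m²/day.

0.0408 m²/day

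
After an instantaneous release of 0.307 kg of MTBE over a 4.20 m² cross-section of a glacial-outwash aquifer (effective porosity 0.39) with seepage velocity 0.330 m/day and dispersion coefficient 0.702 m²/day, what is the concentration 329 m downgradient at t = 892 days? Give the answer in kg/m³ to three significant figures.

For an instantaneous plane source, C(x,t) = M/(n_e·A·√(4πDt)) · exp(−(x−vt)²/(4Dt)), with n_e·A the pore (flow) area.
Plume center vt = 0.330 × 892 = 294.36 m, so the well at 329 m is 34.64 m downgradient of the peak.
√(4πDt) = 88.71 m, giving peak height M/(n_e·A·√(4πDt)) = 0.307/(0.39 × 4.20 × 88.71) = 0.002113 kg/m³.
(x−vt)²/(4Dt) = (34.64)²/(4 × 0.702 × 892) = 0.4791; exp(−0.4791) = 0.6193.
C = 0.002113 × 0.6193 = 0.00131 kg/m³.

0.00131 kg/m³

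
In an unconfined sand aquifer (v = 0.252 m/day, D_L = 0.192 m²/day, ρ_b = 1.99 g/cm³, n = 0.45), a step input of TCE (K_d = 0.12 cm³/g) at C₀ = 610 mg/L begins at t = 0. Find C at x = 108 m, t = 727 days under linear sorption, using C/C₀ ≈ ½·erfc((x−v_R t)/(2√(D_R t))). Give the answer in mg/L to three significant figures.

492 mg/L

Retardation factor R = 1 + ρ_b·K_d/n = 1 + 1.99 × 0.12/0.45 = 1.531.
Sorption retards both mechanisms: v_R = v/R = 0.1646 m/day, D_R = D/R = 0.1254 m²/day.
v_R·t = 0.1646 × 727 = 119.6642 m; 2√(D_R t) = 19.10 m; argument = (108 − 119.6642)/19.10 = -0.6107.
C = C₀ × ½·erfc(-0.6107) = 610 × 0.8061 = 492 mg/L.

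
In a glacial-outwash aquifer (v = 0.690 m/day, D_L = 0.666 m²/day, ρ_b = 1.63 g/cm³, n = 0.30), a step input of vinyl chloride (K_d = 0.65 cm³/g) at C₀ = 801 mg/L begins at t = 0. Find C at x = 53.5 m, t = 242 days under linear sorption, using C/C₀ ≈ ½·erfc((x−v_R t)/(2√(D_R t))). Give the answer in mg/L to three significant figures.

19.4 mg/L

Retardation factor R = 1 + ρ_b·K_d/n = 1 + 1.63 × 0.65/0.30 = 4.532.
Sorption retards both mechanisms: v_R = v/R = 0.1523 m/day, D_R = D/R = 0.1470 m²/day.
v_R·t = 0.1523 × 242 = 36.8566 m; 2√(D_R t) = 11.93 m; argument = (53.5 − 36.8566)/11.93 = 1.395.
C = C₀ × ½·erfc(1.395) = 801 × 0.02426 = 19.4 mg/L.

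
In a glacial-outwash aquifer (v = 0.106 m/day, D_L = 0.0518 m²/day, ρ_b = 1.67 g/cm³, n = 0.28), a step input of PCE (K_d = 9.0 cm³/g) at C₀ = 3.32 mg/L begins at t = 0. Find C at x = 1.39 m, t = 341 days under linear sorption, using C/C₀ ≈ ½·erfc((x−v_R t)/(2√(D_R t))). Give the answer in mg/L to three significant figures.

Retardation factor R = 1 + ρ_b·K_d/n = 1 + 1.67 × 9.0/0.28 = 54.68.
Sorption retards both mechanisms: v_R = v/R = 0.001939 m/day, D_R = D/R = 0.0009473 m²/day.
v_R·t = 0.001939 × 341 = 0.661199 m; 2√(D_R t) = 1.137 m; argument = (1.39 − 0.661199)/1.137 = 0.6410.
C = C₀ × ½·erfc(0.6410) = 3.32 × 0.1823 = 0.605 mg/L.

0.605 mg/L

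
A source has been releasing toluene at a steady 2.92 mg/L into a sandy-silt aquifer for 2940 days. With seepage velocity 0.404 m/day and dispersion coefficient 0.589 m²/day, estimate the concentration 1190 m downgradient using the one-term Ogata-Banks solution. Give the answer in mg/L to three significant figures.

1.42 mg/L

For a continuous step input, C/C₀ ≈ ½·erfc((x−vt)/(2√(Dt))).
vt = 0.404 × 2940 = 1187.76 m and 2√(Dt) = 2√(0.589 × 2940) = 83.23 m.
Argument (x−vt)/(2√(Dt)) = (1190 − 1187.76)/83.23 = 0.02691; ½·erfc(0.02691) = 0.4848.
C = 2.92 × 0.4848 = 1.42 mg/L.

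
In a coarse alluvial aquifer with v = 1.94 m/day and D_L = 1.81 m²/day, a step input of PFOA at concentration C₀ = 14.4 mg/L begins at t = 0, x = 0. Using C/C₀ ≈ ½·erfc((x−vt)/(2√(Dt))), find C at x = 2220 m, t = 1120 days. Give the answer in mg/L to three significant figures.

For a continuous step input, C/C₀ ≈ ½·erfc((x−vt)/(2√(Dt))).
vt = 1.94 × 1120 = 2172.8 m and 2√(Dt) = 2√(1.81 × 1120) = 90.05 m.
Argument (x−vt)/(2√(Dt)) = (2220 − 2172.8)/90.05 = 0.5242; ½·erfc(0.5242) = 0.2292.
C = 14.4 × 0.2292 = 3.30 mg/L.

3.30 mg/L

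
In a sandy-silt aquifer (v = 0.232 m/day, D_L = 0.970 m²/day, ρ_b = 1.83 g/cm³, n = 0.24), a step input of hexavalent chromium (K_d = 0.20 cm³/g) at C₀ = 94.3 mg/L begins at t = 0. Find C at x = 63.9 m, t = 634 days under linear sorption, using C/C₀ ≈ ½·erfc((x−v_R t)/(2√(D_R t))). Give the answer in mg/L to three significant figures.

37.6 mg/L

Retardation factor R = 1 + ρ_b·K_d/n = 1 + 1.83 × 0.20/0.24 = 2.525.
Sorption retards both mechanisms: v_R = v/R = 0.09188 m/day, D_R = D/R = 0.3842 m²/day.
v_R·t = 0.09188 × 634 = 58.25192 m; 2√(D_R t) = 31.21 m; argument = (63.9 − 58.25192)/31.21 = 0.1810.
C = C₀ × ½·erfc(0.1810) = 94.3 × 0.3990 = 37.6 mg/L.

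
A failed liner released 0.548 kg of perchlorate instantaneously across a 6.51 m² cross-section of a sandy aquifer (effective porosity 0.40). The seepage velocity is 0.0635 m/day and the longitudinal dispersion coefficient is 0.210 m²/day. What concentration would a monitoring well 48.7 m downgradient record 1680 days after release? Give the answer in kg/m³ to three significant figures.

For an instantaneous plane source, C(x,t) = M/(n_e·A·√(4πDt)) · exp(−(x−vt)²/(4Dt)), with n_e·A the pore (flow) area.
Plume center vt = 0.0635 × 1680 = 106.68 m, so the well at 48.7 m is 57.98 m upgradient of the peak.
√(4πDt) = 66.58 m, giving peak height M/(n_e·A·√(4πDt)) = 0.548/(0.40 × 6.51 × 66.58) = 0.003161 kg/m³.
(x−vt)²/(4Dt) = (-57.98)²/(4 × 0.210 × 1680) = 2.382; exp(−2.382) = 0.09237.
C = 0.003161 × 0.09237 = 0.000292 kg/m³.

0.000292 kg/m³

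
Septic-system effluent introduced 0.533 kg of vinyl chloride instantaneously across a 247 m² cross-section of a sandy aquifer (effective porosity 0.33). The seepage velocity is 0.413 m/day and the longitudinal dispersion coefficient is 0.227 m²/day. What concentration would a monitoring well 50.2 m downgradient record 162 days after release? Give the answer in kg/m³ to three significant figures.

For an instantaneous plane source, C(x,t) = M/(n_e·A·√(4πDt)) · exp(−(x−vt)²/(4Dt)), with n_e·A the pore (flow) area.
Plume center vt = 0.413 × 162 = 66.906 m, so the well at 50.2 m is 16.706 m upgradient of the peak.
√(4πDt) = 21.50 m, giving peak height M/(n_e·A·√(4πDt)) = 0.533/(0.33 × 247 × 21.50) = 0.0003041 kg/m³.
(x−vt)²/(4Dt) = (-16.706)²/(4 × 0.227 × 162) = 1.897; exp(−1.897) = 0.1500.
C = 0.0003041 × 0.1500 = 4.56e-05 kg/m³.

4.56e-05 kg/m³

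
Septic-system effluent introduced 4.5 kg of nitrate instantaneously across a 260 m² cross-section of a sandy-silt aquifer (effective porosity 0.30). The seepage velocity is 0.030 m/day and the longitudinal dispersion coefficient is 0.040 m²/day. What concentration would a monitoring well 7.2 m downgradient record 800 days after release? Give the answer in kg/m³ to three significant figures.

0.000317 kg/m³

For an instantaneous plane source, C(x,t) = M/(n_e·A·√(4πDt)) · exp(−(x−vt)²/(4Dt)), with n_e·A the pore (flow) area.
Plume center vt = 0.030 × 800 = 24 m, so the well at 7.2 m is 16.8 m upgradient of the peak.
√(4πDt) = 20.05 m, giving peak height M/(n_e·A·√(4πDt)) = 4.5/(0.30 × 260 × 20.05) = 0.002877 kg/m³.
(x−vt)²/(4Dt) = (-16.8)²/(4 × 0.040 × 800) = 2.205; exp(−2.205) = 0.1103.
C = 0.002877 × 0.1103 = 0.000317 kg/m³.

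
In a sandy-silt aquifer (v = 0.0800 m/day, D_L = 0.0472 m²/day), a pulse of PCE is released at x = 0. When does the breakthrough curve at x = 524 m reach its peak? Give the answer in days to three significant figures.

For the 1D instantaneous-source solution, setting ∂C/∂t = 0 at fixed x gives v²t² + 2Dt − x² = 0, so t = (√(D² + v²x²) − D)/v².
√(D² + v²x²) = √(0.0472² + 0.0800² × 524²) = 41.92; v² = 0.0064.
t = (41.92 − 0.0472)/0.0064 = 6540 days (vs. the pure-advection estimate x/v = 6550 d).

6540 days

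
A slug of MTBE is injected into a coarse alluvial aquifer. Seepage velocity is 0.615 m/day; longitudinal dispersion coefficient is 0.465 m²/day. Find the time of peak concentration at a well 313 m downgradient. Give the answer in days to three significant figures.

508 days

For the 1D instantaneous-source solution, setting ∂C/∂t = 0 at fixed x gives v²t² + 2Dt − x² = 0, so t = (√(D² + v²x²) − D)/v².
√(D² + v²x²) = √(0.465² + 0.615² × 313²) = 192.5; v² = 0.378225.
t = (192.5 − 0.465)/0.378225 = 508 days (vs. the pure-advection estimate x/v = 509 d).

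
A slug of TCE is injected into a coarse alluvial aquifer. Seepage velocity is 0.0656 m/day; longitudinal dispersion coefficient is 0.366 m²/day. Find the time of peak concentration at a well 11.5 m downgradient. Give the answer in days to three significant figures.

For the 1D instantaneous-source solution, setting ∂C/∂t = 0 at fixed x gives v²t² + 2Dt − x² = 0, so t = (√(D² + v²x²) − D)/v².
√(D² + v²x²) = √(0.366² + 0.0656² × 11.5²) = 0.8385; v² = 0.00430336.
t = (0.8385 − 0.366)/0.00430336 = 110 days (vs. the pure-advection estimate x/v = 175 d).

110 days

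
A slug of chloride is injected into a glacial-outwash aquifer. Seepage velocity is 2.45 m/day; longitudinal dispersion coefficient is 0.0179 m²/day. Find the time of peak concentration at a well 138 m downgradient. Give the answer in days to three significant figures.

For the 1D instantaneous-source solution, setting ∂C/∂t = 0 at fixed x gives v²t² + 2Dt − x² = 0, so t = (√(D² + v²x²) − D)/v².
√(D² + v²x²) = √(0.0179² + 2.45² × 138²) = 338.1; v² = 6.0025.
t = (338.1 − 0.0179)/6.0025 = 56.3 days (vs. the pure-advection estimate x/v = 56.3 d).

56.3 days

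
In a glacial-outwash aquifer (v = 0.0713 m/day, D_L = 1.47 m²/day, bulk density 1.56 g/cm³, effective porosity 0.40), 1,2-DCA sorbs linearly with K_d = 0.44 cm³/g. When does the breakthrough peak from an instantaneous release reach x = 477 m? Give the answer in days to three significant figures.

17400 days

Retardation factor R = 1 + ρ_b·K_d/n = 1 + 1.56 × 0.44/0.40 = 2.716.
Sorption retards both mechanisms: v_R = v/R = 0.02625 m/day, D_R = D/R = 0.5412 m²/day.
Peak time from v_R²t² + 2D_R t − x² = 0: t = (√(D_R² + v_R²x²) − D_R)/v_R².
√(D_R² + v_R²x²) = √(0.5412² + 0.02625² × 477²) = 12.53; v_R² = 0.0006891.
t = (12.53 − 0.5412)/0.0006891 = 17400 days.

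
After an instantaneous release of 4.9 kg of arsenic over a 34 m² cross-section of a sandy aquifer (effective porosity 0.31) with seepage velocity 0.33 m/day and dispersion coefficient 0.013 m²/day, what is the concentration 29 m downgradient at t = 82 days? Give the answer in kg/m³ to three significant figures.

For an instantaneous plane source, C(x,t) = M/(n_e·A·√(4πDt)) · exp(−(x−vt)²/(4Dt)), with n_e·A the pore (flow) area.
Plume center vt = 0.33 × 82 = 27.06 m, so the well at 29 m is 1.94 m downgradient of the peak.
√(4πDt) = 3.660 m, giving peak height M/(n_e·A·√(4πDt)) = 4.9/(0.31 × 34 × 3.660) = 0.1270 kg/m³.
(x−vt)²/(4Dt) = (1.94)²/(4 × 0.013 × 82) = 0.8826; exp(−0.8826) = 0.4137.
C = 0.1270 × 0.4137 = 0.0525 kg/m³.

0.0525 kg/m³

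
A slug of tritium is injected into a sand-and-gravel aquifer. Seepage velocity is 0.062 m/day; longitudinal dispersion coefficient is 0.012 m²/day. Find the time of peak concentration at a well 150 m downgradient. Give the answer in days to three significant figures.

For the 1D instantaneous-source solution, setting ∂C/∂t = 0 at fixed x gives v²t² + 2Dt − x² = 0, so t = (√(D² + v²x²) − D)/v².
√(D² + v²x²) = √(0.012² + 0.062² × 150²) = 9.300; v² = 0.003844.
t = (9.300 − 0.012)/0.003844 = 2420 days (vs. the pure-advection estimate x/v = 2420 d).

2420 days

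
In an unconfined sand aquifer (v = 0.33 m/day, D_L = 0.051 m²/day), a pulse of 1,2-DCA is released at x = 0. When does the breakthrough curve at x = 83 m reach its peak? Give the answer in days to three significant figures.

For the 1D instantaneous-source solution, setting ∂C/∂t = 0 at fixed x gives v²t² + 2Dt − x² = 0, so t = (√(D² + v²x²) − D)/v².
√(D² + v²x²) = √(0.051² + 0.33² × 83²) = 27.39; v² = 0.1089.
t = (27.39 − 0.051)/0.1089 = 251 days (vs. the pure-advection estimate x/v = 252 d).

251 days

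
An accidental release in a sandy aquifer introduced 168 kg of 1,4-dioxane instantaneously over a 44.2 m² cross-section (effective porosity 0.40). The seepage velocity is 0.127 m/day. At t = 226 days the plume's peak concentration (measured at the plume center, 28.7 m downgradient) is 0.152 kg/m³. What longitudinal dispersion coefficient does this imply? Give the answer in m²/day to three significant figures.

At the plume center C_max = M/(n_e·A·√(4πDt)), so D = M²/(4πt·(n_e·A·C_max)²).
n_e·A·C_max = 0.40 × 44.2 × 0.152 = 2.687 kg/m.
D = 168²/(4π × 226 × 2.687²) = 1.38 m²/day.

1.38 m²/day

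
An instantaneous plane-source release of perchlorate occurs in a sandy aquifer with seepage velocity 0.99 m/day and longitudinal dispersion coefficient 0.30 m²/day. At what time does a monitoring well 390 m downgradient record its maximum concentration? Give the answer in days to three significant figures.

394 days

For the 1D instantaneous-source solution, setting ∂C/∂t = 0 at fixed x gives v²t² + 2Dt − x² = 0, so t = (√(D² + v²x²) − D)/v².
√(D² + v²x²) = √(0.30² + 0.99² × 390²) = 386.1; v² = 0.9801.
t = (386.1 − 0.30)/0.9801 = 394 days (vs. the pure-advection estimate x/v = 394 d).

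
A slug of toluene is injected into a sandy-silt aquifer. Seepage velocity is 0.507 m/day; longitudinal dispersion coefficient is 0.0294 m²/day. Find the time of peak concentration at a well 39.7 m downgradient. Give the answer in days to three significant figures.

For the 1D instantaneous-source solution, setting ∂C/∂t = 0 at fixed x gives v²t² + 2Dt − x² = 0, so t = (√(D² + v²x²) − D)/v².
√(D² + v²x²) = √(0.0294² + 0.507² × 39.7²) = 20.13; v² = 0.257049.
t = (20.13 − 0.0294)/0.257049 = 78.2 days (vs. the pure-advection estimate x/v = 78.3 d).

78.2 days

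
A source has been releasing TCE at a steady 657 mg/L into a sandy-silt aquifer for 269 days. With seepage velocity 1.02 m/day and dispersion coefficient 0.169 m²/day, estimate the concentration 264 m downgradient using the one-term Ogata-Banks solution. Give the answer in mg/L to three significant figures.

For a continuous step input, C/C₀ ≈ ½·erfc((x−vt)/(2√(Dt))).
vt = 1.02 × 269 = 274.38 m and 2√(Dt) = 2√(0.169 × 269) = 13.48 m.
Argument (x−vt)/(2√(Dt)) = (264 − 274.38)/13.48 = -0.7700; ½·erfc(-0.7700) = 0.8619.
C = 657 × 0.8619 = 566 mg/L.

566 mg/L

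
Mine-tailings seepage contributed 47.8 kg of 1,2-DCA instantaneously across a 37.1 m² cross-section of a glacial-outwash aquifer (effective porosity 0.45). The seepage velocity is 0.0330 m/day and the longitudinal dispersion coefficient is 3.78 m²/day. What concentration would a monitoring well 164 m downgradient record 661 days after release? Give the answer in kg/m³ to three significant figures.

0.00214 kg/m³

For an instantaneous plane source, C(x,t) = M/(n_e·A·√(4πDt)) · exp(−(x−vt)²/(4Dt)), with n_e·A the pore (flow) area.
Plume center vt = 0.0330 × 661 = 21.813 m, so the well at 164 m is 142.187 m downgradient of the peak.
√(4πDt) = 177.2 m, giving peak height M/(n_e·A·√(4πDt)) = 47.8/(0.45 × 37.1 × 177.2) = 0.01616 kg/m³.
(x−vt)²/(4Dt) = (142.187)²/(4 × 3.78 × 661) = 2.023; exp(−2.023) = 0.1323.
C = 0.01616 × 0.1323 = 0.00214 kg/m³.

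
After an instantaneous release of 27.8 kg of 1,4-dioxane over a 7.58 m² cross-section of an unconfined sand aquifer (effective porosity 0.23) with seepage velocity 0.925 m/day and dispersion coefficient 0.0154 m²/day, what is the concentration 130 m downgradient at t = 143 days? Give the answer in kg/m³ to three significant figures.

1.68 kg/m³

For an instantaneous plane source, C(x,t) = M/(n_e·A·√(4πDt)) · exp(−(x−vt)²/(4Dt)), with n_e·A the pore (flow) area.
Plume center vt = 0.925 × 143 = 132.275 m, so the well at 130 m is 2.275 m upgradient of the peak.
√(4πDt) = 5.261 m, giving peak height M/(n_e·A·√(4πDt)) = 27.8/(0.23 × 7.58 × 5.261) = 3.031 kg/m³.
(x−vt)²/(4Dt) = (-2.275)²/(4 × 0.0154 × 143) = 0.5876; exp(−0.5876) = 0.5557.
C = 3.031 × 0.5557 = 1.68 kg/m³.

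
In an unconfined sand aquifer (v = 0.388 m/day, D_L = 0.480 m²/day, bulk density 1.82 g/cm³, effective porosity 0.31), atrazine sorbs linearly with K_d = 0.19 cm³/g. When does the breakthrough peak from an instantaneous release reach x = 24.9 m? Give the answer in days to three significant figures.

Retardation factor R = 1 + ρ_b·K_d/n = 1 + 1.82 × 0.19/0.31 = 2.115.
Sorption retards both mechanisms: v_R = v/R = 0.1835 m/day, D_R = D/R = 0.2270 m²/day.
Peak time from v_R²t² + 2D_R t − x² = 0: t = (√(D_R² + v_R²x²) − D_R)/v_R².
√(D_R² + v_R²x²) = √(0.2270² + 0.1835² × 24.9²) = 4.575; v_R² = 0.03367.
t = (4.575 − 0.2270)/0.03367 = 129 days.

129 days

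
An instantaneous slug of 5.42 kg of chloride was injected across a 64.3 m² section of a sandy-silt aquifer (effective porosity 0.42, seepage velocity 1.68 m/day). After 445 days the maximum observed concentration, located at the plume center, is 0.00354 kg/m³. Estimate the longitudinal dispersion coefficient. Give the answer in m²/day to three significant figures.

At the plume center C_max = M/(n_e·A·√(4πDt)), so D = M²/(4πt·(n_e·A·C_max)²).
n_e·A·C_max = 0.42 × 64.3 × 0.00354 = 0.09560 kg/m.
D = 5.42²/(4π × 445 × 0.09560²) = 0.575 m²/day.

0.575 m²/day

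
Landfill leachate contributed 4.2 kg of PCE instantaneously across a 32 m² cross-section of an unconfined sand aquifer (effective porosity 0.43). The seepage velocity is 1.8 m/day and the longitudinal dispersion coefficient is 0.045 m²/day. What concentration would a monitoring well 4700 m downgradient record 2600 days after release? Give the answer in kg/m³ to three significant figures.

0.00339 kg/m³

For an instantaneous plane source, C(x,t) = M/(n_e·A·√(4πDt)) · exp(−(x−vt)²/(4Dt)), with n_e·A the pore (flow) area.
Plume center vt = 1.8 × 2600 = 4680 m, so the well at 4700 m is 20 m downgradient of the peak.
√(4πDt) = 38.34 m, giving peak height M/(n_e·A·√(4πDt)) = 4.2/(0.43 × 32 × 38.34) = 0.007961 kg/m³.
(x−vt)²/(4Dt) = (20)²/(4 × 0.045 × 2600) = 0.8547; exp(−0.8547) = 0.4254.
C = 0.007961 × 0.4254 = 0.00339 kg/m³.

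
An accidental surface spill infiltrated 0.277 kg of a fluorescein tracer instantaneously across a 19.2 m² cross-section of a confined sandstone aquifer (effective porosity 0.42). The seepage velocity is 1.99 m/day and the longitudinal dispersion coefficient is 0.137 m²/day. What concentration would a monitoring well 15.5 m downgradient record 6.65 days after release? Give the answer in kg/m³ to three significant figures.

For an instantaneous plane source, C(x,t) = M/(n_e·A·√(4πDt)) · exp(−(x−vt)²/(4Dt)), with n_e·A the pore (flow) area.
Plume center vt = 1.99 × 6.65 = 13.2335 m, so the well at 15.5 m is 2.2665 m downgradient of the peak.
√(4πDt) = 3.384 m, giving peak height M/(n_e·A·√(4πDt)) = 0.277/(0.42 × 19.2 × 3.384) = 0.01015 kg/m³.
(x−vt)²/(4Dt) = (2.2665)²/(4 × 0.137 × 6.65) = 1.410; exp(−1.410) = 0.2441.
C = 0.01015 × 0.2441 = 0.00248 kg/m³.

0.00248 kg/m³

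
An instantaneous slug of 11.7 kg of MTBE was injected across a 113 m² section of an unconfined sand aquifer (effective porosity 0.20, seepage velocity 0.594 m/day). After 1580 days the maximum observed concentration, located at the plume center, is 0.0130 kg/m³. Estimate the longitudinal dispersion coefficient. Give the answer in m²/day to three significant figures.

0.0799 m²/day

At the plume center C_max = M/(n_e·A·√(4πDt)), so D = M²/(4πt·(n_e·A·C_max)²).
n_e·A·C_max = 0.20 × 113 × 0.0130 = 0.2938 kg/m.
D = 11.7²/(4π × 1580 × 0.2938²) = 0.0799 m²/day.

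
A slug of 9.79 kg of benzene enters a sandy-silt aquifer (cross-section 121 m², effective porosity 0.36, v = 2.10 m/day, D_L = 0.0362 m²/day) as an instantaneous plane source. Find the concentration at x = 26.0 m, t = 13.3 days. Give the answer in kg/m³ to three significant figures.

For an instantaneous plane source, C(x,t) = M/(n_e·A·√(4πDt)) · exp(−(x−vt)²/(4Dt)), with n_e·A the pore (flow) area.
Plume center vt = 2.10 × 13.3 = 27.93 m, so the well at 26.0 m is 1.93 m upgradient of the peak.
√(4πDt) = 2.460 m, giving peak height M/(n_e·A·√(4πDt)) = 9.79/(0.36 × 121 × 2.460) = 0.09136 kg/m³.
(x−vt)²/(4Dt) = (-1.93)²/(4 × 0.0362 × 13.3) = 1.934; exp(−1.934) = 0.1446.
C = 0.09136 × 0.1446 = 0.0132 kg/m³.

0.0132 kg/m³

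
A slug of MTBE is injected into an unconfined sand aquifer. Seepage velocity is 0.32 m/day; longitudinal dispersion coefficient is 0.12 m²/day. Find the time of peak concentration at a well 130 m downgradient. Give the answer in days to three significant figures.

For the 1D instantaneous-source solution, setting ∂C/∂t = 0 at fixed x gives v²t² + 2Dt − x² = 0, so t = (√(D² + v²x²) − D)/v².
√(D² + v²x²) = √(0.12² + 0.32² × 130²) = 41.60; v² = 0.1024.
t = (41.60 − 0.12)/0.1024 = 405 days (vs. the pure-advection estimate x/v = 406 d).

405 days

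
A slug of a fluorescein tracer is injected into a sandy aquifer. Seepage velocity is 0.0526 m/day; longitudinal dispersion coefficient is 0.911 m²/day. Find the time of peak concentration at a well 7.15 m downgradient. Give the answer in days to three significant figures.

For the 1D instantaneous-source solution, setting ∂C/∂t = 0 at fixed x gives v²t² + 2Dt − x² = 0, so t = (√(D² + v²x²) − D)/v².
√(D² + v²x²) = √(0.911² + 0.0526² × 7.15²) = 0.9856; v² = 0.00276676.
t = (0.9856 − 0.911)/0.00276676 = 27.0 days (vs. the pure-advection estimate x/v = 136 d).

27.0 days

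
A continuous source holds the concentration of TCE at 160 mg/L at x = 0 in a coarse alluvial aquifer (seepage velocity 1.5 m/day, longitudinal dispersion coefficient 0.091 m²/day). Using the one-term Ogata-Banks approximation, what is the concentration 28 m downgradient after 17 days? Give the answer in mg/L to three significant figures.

For a continuous step input, C/C₀ ≈ ½·erfc((x−vt)/(2√(Dt))).
vt = 1.5 × 17 = 25.5 m and 2√(Dt) = 2√(0.091 × 17) = 2.488 m.
Argument (x−vt)/(2√(Dt)) = (28 − 25.5)/2.488 = 1.005; ½·erfc(1.005) = 0.07762.
C = 160 × 0.07762 = 12.4 mg/L.

12.4 mg/L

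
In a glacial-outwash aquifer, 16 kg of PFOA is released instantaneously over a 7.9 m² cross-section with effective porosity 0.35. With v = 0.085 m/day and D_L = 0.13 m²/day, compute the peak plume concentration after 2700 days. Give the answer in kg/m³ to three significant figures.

0.0871 kg/m³

The peak of an instantaneous 1D plume sits at x = vt; there the Gaussian factor is 1 and C_max = M/(n_e·A·√(4πDt)), where n_e·A is the pore area the mass is dissolved in.
√(4πDt) = √(4π × 0.13 × 2700) = 66.41 m, so C_max = 16/(0.35 × 7.9 × 66.41) = 0.0871 kg/m³.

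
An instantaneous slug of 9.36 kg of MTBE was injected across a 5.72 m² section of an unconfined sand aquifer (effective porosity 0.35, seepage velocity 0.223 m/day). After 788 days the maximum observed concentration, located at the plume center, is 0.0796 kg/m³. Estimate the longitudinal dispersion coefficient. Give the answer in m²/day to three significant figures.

0.348 m²/day

At the plume center C_max = M/(n_e·A·√(4πDt)), so D = M²/(4πt·(n_e·A·C_max)²).
n_e·A·C_max = 0.35 × 5.72 × 0.0796 = 0.1594 kg/m.
D = 9.36²/(4π × 788 × 0.1594²) = 0.348 m²/day.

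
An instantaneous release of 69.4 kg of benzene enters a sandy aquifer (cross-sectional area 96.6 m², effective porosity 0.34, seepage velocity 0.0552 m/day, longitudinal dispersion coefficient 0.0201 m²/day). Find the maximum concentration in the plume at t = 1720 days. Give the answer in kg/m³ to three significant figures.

The peak of an instantaneous 1D plume sits at x = vt; there the Gaussian factor is 1 and C_max = M/(n_e·A·√(4πDt)), where n_e·A is the pore area the mass is dissolved in.
√(4πDt) = √(4π × 0.0201 × 1720) = 20.84 m, so C_max = 69.4/(0.34 × 96.6 × 20.84) = 0.101 kg/m³.

0.101 kg/m³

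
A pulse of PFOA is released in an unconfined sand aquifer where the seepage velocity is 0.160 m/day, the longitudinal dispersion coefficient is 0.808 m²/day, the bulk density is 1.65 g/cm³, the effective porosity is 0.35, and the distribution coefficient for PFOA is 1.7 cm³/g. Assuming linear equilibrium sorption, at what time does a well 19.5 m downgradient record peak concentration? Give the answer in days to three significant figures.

Retardation factor R = 1 + ρ_b·K_d/n = 1 + 1.65 × 1.7/0.35 = 9.014.
Sorption retards both mechanisms: v_R = v/R = 0.01775 m/day, D_R = D/R = 0.08964 m²/day.
Peak time from v_R²t² + 2D_R t − x² = 0: t = (√(D_R² + v_R²x²) − D_R)/v_R².
√(D_R² + v_R²x²) = √(0.08964² + 0.01775² × 19.5²) = 0.3575; v_R² = 0.0003151.
t = (0.3575 − 0.08964)/0.0003151 = 850 days.

850 days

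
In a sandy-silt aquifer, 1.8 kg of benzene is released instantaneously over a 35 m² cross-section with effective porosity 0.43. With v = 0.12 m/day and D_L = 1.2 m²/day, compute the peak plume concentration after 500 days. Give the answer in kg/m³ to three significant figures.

The peak of an instantaneous 1D plume sits at x = vt; there the Gaussian factor is 1 and C_max = M/(n_e·A·√(4πDt)), where n_e·A is the pore area the mass is dissolved in.
√(4πDt) = √(4π × 1.2 × 500) = 86.83 m, so C_max = 1.8/(0.43 × 35 × 86.83) = 0.00138 kg/m³.

0.00138 kg/m³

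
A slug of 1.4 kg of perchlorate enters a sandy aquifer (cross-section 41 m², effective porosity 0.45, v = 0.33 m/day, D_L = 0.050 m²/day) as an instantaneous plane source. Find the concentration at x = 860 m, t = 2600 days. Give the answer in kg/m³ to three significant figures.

For an instantaneous plane source, C(x,t) = M/(n_e·A·√(4πDt)) · exp(−(x−vt)²/(4Dt)), with n_e·A the pore (flow) area.
Plume center vt = 0.33 × 2600 = 858 m, so the well at 860 m is 2 m downgradient of the peak.
√(4πDt) = 40.42 m, giving peak height M/(n_e·A·√(4πDt)) = 1.4/(0.45 × 41 × 40.42) = 0.001877 kg/m³.
(x−vt)²/(4Dt) = (2)²/(4 × 0.050 × 2600) = 0.007692; exp(−0.007692) = 0.9923.
C = 0.001877 × 0.9923 = 0.00186 kg/m³.

0.00186 kg/m³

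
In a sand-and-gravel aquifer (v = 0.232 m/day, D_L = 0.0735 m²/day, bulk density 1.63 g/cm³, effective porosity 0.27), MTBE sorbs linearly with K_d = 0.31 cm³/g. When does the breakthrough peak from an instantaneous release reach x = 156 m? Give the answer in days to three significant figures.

1930 days

Retardation factor R = 1 + ρ_b·K_d/n = 1 + 1.63 × 0.31/0.27 = 2.871.
Sorption retards both mechanisms: v_R = v/R = 0.08081 m/day, D_R = D/R = 0.02560 m²/day.
Peak time from v_R²t² + 2D_R t − x² = 0: t = (√(D_R² + v_R²x²) − D_R)/v_R².
√(D_R² + v_R²x²) = √(0.02560² + 0.08081² × 156²) = 12.61; v_R² = 0.006530.
t = (12.61 − 0.02560)/0.006530 = 1930 days.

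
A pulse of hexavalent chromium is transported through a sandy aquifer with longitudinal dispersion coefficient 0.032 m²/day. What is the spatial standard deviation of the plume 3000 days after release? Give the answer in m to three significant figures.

13.9 m

Dispersive spreading gives a Gaussian with σ² = 2Dt; advection only shifts the center.
σ = √(2 × 0.032 × 3000) = 13.9 m.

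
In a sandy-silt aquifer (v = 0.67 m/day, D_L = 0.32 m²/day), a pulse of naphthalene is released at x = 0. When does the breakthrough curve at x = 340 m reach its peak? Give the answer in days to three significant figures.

For the 1D instantaneous-source solution, setting ∂C/∂t = 0 at fixed x gives v²t² + 2Dt − x² = 0, so t = (√(D² + v²x²) − D)/v².
√(D² + v²x²) = √(0.32² + 0.67² × 340²) = 227.8; v² = 0.4489.
t = (227.8 − 0.32)/0.4489 = 507 days (vs. the pure-advection estimate x/v = 507 d).

507 days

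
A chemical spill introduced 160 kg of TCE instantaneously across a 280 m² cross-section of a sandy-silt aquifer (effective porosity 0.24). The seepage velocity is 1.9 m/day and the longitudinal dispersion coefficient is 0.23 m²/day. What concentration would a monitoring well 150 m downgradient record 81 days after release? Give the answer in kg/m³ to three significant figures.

For an instantaneous plane source, C(x,t) = M/(n_e·A·√(4πDt)) · exp(−(x−vt)²/(4Dt)), with n_e·A the pore (flow) area.
Plume center vt = 1.9 × 81 = 153.9 m, so the well at 150 m is 3.9 m upgradient of the peak.
√(4πDt) = 15.30 m, giving peak height M/(n_e·A·√(4πDt)) = 160/(0.24 × 280 × 15.30) = 0.1556 kg/m³.
(x−vt)²/(4Dt) = (-3.9)²/(4 × 0.23 × 81) = 0.2041; exp(−0.2041) = 0.8154.
C = 0.1556 × 0.8154 = 0.127 kg/m³.

0.127 kg/m³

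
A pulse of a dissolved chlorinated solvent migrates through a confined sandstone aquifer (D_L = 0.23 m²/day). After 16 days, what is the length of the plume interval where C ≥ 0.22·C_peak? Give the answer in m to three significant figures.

9.44 m

The plume is Gaussian with σ = √(2Dt) = √(2 × 0.23 × 16) = 2.713 m.
C/C_peak = exp(−Δx²/(2σ²)) = 0.22 ⇒ Δx = σ·√(−2 ln 0.22) = 2.713 × 1.740 = 4.721 m.
Width = 2Δx = 9.44 m.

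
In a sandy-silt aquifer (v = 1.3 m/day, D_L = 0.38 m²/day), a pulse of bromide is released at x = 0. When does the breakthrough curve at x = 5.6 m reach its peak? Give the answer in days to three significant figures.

For the 1D instantaneous-source solution, setting ∂C/∂t = 0 at fixed x gives v²t² + 2Dt − x² = 0, so t = (√(D² + v²x²) − D)/v².
√(D² + v²x²) = √(0.38² + 1.3² × 5.6²) = 7.290; v² = 1.69.
t = (7.290 − 0.38)/1.69 = 4.09 days (vs. the pure-advection estimate x/v = 4.31 d).

4.09 days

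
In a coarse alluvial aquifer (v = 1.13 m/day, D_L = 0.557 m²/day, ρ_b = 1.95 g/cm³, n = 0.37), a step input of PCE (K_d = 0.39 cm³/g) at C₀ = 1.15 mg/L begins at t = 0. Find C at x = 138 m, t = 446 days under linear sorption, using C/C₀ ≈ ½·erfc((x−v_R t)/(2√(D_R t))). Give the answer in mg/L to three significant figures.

Retardation factor R = 1 + ρ_b·K_d/n = 1 + 1.95 × 0.39/0.37 = 3.055.
Sorption retards both mechanisms: v_R = v/R = 0.3699 m/day, D_R = D/R = 0.1823 m²/day.
v_R·t = 0.3699 × 446 = 164.9754 m; 2√(D_R t) = 18.03 m; argument = (138 − 164.9754)/18.03 = -1.496.
C = C₀ × ½·erfc(-1.496) = 1.15 × 0.9828 = 1.13 mg/L.

1.13 mg/L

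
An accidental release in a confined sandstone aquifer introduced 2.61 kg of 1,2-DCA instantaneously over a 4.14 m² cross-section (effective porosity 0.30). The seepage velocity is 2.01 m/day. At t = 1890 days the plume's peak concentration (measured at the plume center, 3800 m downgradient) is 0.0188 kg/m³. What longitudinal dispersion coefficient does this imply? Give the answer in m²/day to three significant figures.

At the plume center C_max = M/(n_e·A·√(4πDt)), so D = M²/(4πt·(n_e·A·C_max)²).
n_e·A·C_max = 0.30 × 4.14 × 0.0188 = 0.02335 kg/m.
D = 2.61²/(4π × 1890 × 0.02335²) = 0.526 m²/day.

0.526 m²/day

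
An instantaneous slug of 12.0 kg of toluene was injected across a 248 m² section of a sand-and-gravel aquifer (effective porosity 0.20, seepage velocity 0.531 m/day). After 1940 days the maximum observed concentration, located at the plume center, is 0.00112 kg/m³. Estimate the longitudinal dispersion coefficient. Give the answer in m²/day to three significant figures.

At the plume center C_max = M/(n_e·A·√(4πDt)), so D = M²/(4πt·(n_e·A·C_max)²).
n_e·A·C_max = 0.20 × 248 × 0.00112 = 0.05555 kg/m.
D = 12.0²/(4π × 1940 × 0.05555²) = 1.91 m²/day.

1.91 m²/day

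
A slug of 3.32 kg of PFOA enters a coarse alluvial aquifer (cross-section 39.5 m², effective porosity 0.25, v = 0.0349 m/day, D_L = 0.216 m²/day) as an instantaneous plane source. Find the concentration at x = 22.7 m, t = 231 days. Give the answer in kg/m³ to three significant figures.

0.00459 kg/m³

For an instantaneous plane source, C(x,t) = M/(n_e·A·√(4πDt)) · exp(−(x−vt)²/(4Dt)), with n_e·A the pore (flow) area.
Plume center vt = 0.0349 × 231 = 8.0619 m, so the well at 22.7 m is 14.6381 m downgradient of the peak.
√(4πDt) = 25.04 m, giving peak height M/(n_e·A·√(4πDt)) = 3.32/(0.25 × 39.5 × 25.04) = 0.01343 kg/m³.
(x−vt)²/(4Dt) = (14.6381)²/(4 × 0.216 × 231) = 1.074; exp(−1.074) = 0.3416.
C = 0.01343 × 0.3416 = 0.00459 kg/m³.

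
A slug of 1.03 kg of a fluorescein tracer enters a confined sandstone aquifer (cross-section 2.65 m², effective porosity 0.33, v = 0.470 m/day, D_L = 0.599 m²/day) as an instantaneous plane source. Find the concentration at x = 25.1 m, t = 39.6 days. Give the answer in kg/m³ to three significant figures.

0.0438 kg/m³

For an instantaneous plane source, C(x,t) = M/(n_e·A·√(4πDt)) · exp(−(x−vt)²/(4Dt)), with n_e·A the pore (flow) area.
Plume center vt = 0.470 × 39.6 = 18.612 m, so the well at 25.1 m is 6.488 m downgradient of the peak.
√(4πDt) = 17.26 m, giving peak height M/(n_e·A·√(4πDt)) = 1.03/(0.33 × 2.65 × 17.26) = 0.06824 kg/m³.
(x−vt)²/(4Dt) = (6.488)²/(4 × 0.599 × 39.6) = 0.4436; exp(−0.4436) = 0.6417.
C = 0.06824 × 0.6417 = 0.0438 kg/m³.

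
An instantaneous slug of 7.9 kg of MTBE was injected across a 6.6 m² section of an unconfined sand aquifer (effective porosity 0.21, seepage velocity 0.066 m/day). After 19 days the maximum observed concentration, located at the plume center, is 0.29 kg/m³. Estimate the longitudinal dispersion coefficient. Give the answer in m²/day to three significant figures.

1.62 m²/day

At the plume center C_max = M/(n_e·A·√(4πDt)), so D = M²/(4πt·(n_e·A·C_max)²).
n_e·A·C_max = 0.21 × 6.6 × 0.29 = 0.4019 kg/m.
D = 7.9²/(4π × 19 × 0.4019²) = 1.62 m²/day.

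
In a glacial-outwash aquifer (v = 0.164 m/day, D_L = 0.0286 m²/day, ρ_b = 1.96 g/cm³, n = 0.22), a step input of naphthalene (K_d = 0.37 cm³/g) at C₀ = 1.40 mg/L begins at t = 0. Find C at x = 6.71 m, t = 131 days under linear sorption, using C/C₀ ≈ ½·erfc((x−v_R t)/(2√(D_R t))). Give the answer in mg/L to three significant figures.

Retardation factor R = 1 + ρ_b·K_d/n = 1 + 1.96 × 0.37/0.22 = 4.296.
Sorption retards both mechanisms: v_R = v/R = 0.03818 m/day, D_R = D/R = 0.006657 m²/day.
v_R·t = 0.03818 × 131 = 5.00158 m; 2√(D_R t) = 1.868 m; argument = (6.71 − 5.00158)/1.868 = 0.9146.
C = C₀ × ½·erfc(0.9146) = 1.40 × 0.09793 = 0.137 mg/L.

0.137 mg/L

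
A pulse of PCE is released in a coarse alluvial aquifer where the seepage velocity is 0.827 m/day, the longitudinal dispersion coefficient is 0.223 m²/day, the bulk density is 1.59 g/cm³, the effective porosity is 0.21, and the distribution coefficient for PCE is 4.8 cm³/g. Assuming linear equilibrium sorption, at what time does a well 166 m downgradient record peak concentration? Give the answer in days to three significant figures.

7480 days

Retardation factor R = 1 + ρ_b·K_d/n = 1 + 1.59 × 4.8/0.21 = 37.34.
Sorption retards both mechanisms: v_R = v/R = 0.02215 m/day, D_R = D/R = 0.005972 m²/day.
Peak time from v_R²t² + 2D_R t − x² = 0: t = (√(D_R² + v_R²x²) − D_R)/v_R².
√(D_R² + v_R²x²) = √(0.005972² + 0.02215² × 166²) = 3.677; v_R² = 0.0004906.
t = (3.677 − 0.005972)/0.0004906 = 7480 days.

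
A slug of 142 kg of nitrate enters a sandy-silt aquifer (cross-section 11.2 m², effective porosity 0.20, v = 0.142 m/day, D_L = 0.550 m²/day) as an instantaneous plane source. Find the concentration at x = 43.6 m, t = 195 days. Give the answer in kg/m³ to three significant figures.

0.957 kg/m³

For an instantaneous plane source, C(x,t) = M/(n_e·A·√(4πDt)) · exp(−(x−vt)²/(4Dt)), with n_e·A the pore (flow) area.
Plume center vt = 0.142 × 195 = 27.69 m, so the well at 43.6 m is 15.91 m downgradient of the peak.
√(4πDt) = 36.71 m, giving peak height M/(n_e·A·√(4πDt)) = 142/(0.20 × 11.2 × 36.71) = 1.727 kg/m³.
(x−vt)²/(4Dt) = (15.91)²/(4 × 0.550 × 195) = 0.5900; exp(−0.5900) = 0.5543.
C = 1.727 × 0.5543 = 0.957 kg/m³.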